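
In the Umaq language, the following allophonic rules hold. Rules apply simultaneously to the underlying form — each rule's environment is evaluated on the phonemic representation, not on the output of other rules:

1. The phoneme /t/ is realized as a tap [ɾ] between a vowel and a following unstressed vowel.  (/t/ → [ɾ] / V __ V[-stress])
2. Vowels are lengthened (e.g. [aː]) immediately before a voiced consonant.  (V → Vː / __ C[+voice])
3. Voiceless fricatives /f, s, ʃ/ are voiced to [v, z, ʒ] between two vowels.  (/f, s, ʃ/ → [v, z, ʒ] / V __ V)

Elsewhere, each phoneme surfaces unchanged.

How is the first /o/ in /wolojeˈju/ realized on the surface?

/o/ (between /w/ and /l/) occurs before a voiced consonant → [oː] by rule 2.

[oː]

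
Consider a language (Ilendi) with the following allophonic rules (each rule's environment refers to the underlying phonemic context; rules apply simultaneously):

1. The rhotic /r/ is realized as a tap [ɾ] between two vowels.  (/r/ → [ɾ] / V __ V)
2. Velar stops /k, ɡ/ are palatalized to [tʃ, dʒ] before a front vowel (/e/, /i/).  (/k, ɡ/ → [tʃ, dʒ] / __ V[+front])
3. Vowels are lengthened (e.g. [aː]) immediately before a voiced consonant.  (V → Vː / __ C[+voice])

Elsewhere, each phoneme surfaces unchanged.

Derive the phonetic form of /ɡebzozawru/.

[dʒeːbzoːzaːwru]

/ɡ/ (word-initial): before a front vowel, so rule 2 applies → [dʒ].
/e/ — between /ɡ/ and /b/, before a voiced consonant — surfaces as [eː] (rule 3).
/o/ (between /z/ and /z/) occurs before a voiced consonant → [oː] by rule 3.
/a/ meets the environment for rule 3 (before a voiced consonant) → [aː].
/r/ (between /w/ and /u/) is in the target of rule 1 but the environment (between two vowels) is not met → [r].
/u/ (word-final): rule 3 targets it, but not before a voiced consonant → unchanged [u].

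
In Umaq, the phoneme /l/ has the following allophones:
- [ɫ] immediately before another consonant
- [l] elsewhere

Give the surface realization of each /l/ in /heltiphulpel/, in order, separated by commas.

[ɫ], [ɫ], [l]

Occurrence 1 (position 3): immediately before another consonant → [ɫ].
Occurrence 2 (position 9): immediately before another consonant → [ɫ].
Occurrence 3 (position 12): no conditioning environment matches → elsewhere allophone [l].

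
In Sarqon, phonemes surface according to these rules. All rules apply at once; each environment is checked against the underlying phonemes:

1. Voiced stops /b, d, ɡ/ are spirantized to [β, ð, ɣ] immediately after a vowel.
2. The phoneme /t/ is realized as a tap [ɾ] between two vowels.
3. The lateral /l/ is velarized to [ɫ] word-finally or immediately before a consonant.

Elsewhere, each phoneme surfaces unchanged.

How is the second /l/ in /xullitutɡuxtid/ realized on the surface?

/l/ — between /l/ and /i/; rule 3 does not apply here → [l].

[l]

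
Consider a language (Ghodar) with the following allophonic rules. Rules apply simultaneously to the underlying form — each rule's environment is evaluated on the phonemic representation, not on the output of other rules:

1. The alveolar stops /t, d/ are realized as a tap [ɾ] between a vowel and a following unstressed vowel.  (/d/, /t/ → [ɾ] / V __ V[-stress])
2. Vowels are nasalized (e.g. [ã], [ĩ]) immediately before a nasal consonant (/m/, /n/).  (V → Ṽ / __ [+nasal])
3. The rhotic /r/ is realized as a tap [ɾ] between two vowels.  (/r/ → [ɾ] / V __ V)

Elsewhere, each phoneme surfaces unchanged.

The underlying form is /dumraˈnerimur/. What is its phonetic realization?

/d/ (word-initial) fails the environment for rule 1, so it stays [d].
/u/ meets the environment for rule 2 (before a nasal consonant) → [ũ].
/r/ (between /m/ and /a/): rule 3 targets it, but not between two vowels → unchanged [r].
Rule 2 applies to /a/ (between /r/ and /n/: before a nasal consonant) → [ã].
/e/ (between /n/ and /r/) fails the environment for rule 2, so it stays [e].
/r/ — between /e/ and /i/, between two vowels — surfaces as [ɾ] (rule 3).
/i/ (between /r/ and /m/) occurs before a nasal consonant → [ĩ] by rule 2.
/u/ — between /m/ and /r/; rule 2 does not apply here → [u].
/r/ (word-final) is in the target of rule 3 but the environment (between two vowels) is not met → [r].

[dũmrãˈneɾĩmur]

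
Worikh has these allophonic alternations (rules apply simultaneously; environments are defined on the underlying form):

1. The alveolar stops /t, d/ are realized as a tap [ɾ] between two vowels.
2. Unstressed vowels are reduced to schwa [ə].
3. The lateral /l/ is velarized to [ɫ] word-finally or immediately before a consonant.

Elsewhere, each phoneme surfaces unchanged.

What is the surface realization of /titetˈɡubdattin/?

[təɾətˈɡubdəttən]

/t/ (word-initial) is in the target of rule 1 but the environment (between two vowels) is not met → [t].
/i/ meets the environment for rule 2 (in an unstressed syllable) → [ə].
/t/ (between /i/ and /e/): between two vowels, so rule 1 applies → [ɾ].
/e/ — between /t/ and /t/, in an unstressed syllable — surfaces as [ə] (rule 2).
/t/ (between /e/ and /ɡ/): rule 1 targets it, but not between two vowels → unchanged [t].
/ɡ/ stays [ɡ].
/u/ — between /ɡ/ and /b/; rule 2 does not apply here → [u].
/b/ (between /u/ and /d/) is unaffected → [b].
/d/ (between /b/ and /a/): rule 1 targets it, but not between two vowels → unchanged [d].
/a/ (between /d/ and /t/) occurs in an unstressed syllable → [ə] by rule 2.
/t/ (between /a/ and /t/) fails the environment for rule 1, so it stays [t].
/t/ (between /t/ and /i/) fails the environment for rule 1, so it stays [t].
Rule 2 applies to /i/ (between /t/ and /n/: in an unstressed syllable) → [ə].
/n/ (word-final): no rule targets it → [n].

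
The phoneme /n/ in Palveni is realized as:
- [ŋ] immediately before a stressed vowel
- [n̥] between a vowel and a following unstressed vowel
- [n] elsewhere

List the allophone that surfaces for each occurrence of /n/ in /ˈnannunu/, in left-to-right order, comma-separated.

Occurrence 1 (position 1): immediately before a stressed vowel → [ŋ].
Occurrence 2 (position 3): no conditioning environment matches → elsewhere allophone [n].
Occurrence 3 (position 4): no conditioning environment matches → elsewhere allophone [n].
Occurrence 4 (position 6): between a vowel and a following unstressed vowel → [n̥].

[ŋ], [n], [n], [n̥]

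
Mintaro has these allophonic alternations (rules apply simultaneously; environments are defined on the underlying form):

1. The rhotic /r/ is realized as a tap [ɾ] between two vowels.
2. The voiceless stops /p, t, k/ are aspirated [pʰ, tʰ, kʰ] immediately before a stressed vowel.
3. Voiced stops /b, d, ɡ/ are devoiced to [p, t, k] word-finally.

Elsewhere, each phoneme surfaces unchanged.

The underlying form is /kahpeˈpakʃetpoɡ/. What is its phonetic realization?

/k/ (word-initial) is in the target of rule 2 but the environment (immediately before a stressed vowel) is not met → [k].
/a/ — not in any rule's target class → [a].
/h/ (between /a/ and /p/): no rule targets it → [h].
/p/ (between /h/ and /e/) fails the environment for rule 2, so it stays [p].
/e/ (between /p/ and /p/): no rule targets it → [e].
/p/ — between /e/ and /a/, immediately before a stressed vowel — surfaces as [pʰ] (rule 2).
/a/ (between /p/ and /k/) is unaffected → [a].
/k/ — between /a/ and /ʃ/; rule 2 does not apply here → [k].
/ʃ/ — not in any rule's target class → [ʃ].
/e/ — not in any rule's target class → [e].
/t/ (between /e/ and /p/): rule 2 targets it, but not immediately before a stressed vowel → unchanged [t].
/p/ (between /t/ and /o/) is in the target of rule 2 but the environment (immediately before a stressed vowel) is not met → [p].
/o/ — not in any rule's target class → [o].
/ɡ/ — word-final, word-finally — surfaces as [k] (rule 3).

[kahpeˈpʰakʃetpok]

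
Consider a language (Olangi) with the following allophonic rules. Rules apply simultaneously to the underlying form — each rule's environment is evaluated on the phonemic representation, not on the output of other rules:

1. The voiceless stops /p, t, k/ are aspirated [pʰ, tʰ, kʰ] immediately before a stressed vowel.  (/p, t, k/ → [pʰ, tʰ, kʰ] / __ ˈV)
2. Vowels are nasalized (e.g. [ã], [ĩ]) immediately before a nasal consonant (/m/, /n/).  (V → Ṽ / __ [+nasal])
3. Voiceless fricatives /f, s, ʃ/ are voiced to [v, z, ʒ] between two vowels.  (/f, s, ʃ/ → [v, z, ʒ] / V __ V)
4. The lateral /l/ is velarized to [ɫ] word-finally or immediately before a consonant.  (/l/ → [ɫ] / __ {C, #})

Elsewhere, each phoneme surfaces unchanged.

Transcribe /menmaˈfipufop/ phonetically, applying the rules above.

[mẽnmaˈvipuvop]

/m/ stays [m].
/e/ (between /m/ and /n/): before a nasal consonant, so rule 2 applies → [ẽ].
/n/ (between /e/ and /m/) is unaffected → [n].
/m/ (between /n/ and /a/) is unaffected → [m].
/a/ (between /m/ and /f/): rule 2 targets it, but not before a nasal consonant → unchanged [a].
Rule 3 applies to /f/ (between /a/ and /i/: between two vowels) → [v].
/i/ (between /f/ and /p/) is in the target of rule 2 but the environment (before a nasal consonant) is not met → [i].
/p/ (between /i/ and /u/) fails the environment for rule 1, so it stays [p].
/u/ — between /p/ and /f/; rule 2 does not apply here → [u].
/f/ — between /u/ and /o/, between two vowels — surfaces as [v] (rule 3).
/o/ (between /f/ and /p/): rule 2 targets it, but not before a nasal consonant → unchanged [o].
/p/ (word-final): rule 1 targets it, but not immediately before a stressed vowel → unchanged [p].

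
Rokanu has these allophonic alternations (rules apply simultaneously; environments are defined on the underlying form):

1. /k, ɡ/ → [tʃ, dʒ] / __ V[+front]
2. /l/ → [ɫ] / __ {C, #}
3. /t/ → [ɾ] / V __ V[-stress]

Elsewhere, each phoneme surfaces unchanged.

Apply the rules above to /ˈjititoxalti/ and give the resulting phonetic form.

/t/ (between /i/ and /i/) occurs between a vowel and a following unstressed vowel → [ɾ] by rule 3.
/t/ (between /i/ and /o/): between a vowel and a following unstressed vowel, so rule 3 applies → [ɾ].
/l/ meets the environment for rule 2 (word-finally or immediately before a consonant) → [ɫ].
/t/ (between /l/ and /i/) fails the environment for rule 3, so it stays [t].

[ˈjiɾiɾoxaɫti]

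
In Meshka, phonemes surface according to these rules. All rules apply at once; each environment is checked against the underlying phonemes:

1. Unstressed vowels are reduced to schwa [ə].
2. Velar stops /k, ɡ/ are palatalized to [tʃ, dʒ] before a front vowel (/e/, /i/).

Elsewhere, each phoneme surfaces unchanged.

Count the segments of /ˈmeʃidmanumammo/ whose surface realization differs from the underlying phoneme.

5

Segments that undergo a rule: /i/ → [ə] (rule 1); /a/ → [ə] (rule 1); /u/ → [ə] (rule 1); /a/ → [ə] (rule 1); /o/ → [ə] (rule 1).
All other segments surface unchanged.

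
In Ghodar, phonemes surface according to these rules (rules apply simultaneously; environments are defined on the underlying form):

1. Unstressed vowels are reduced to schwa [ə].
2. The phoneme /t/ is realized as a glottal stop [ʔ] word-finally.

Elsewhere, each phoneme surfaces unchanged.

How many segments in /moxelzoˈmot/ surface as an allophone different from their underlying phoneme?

4

Segments that undergo a rule: /o/ → [ə] (rule 1); /e/ → [ə] (rule 1); /o/ → [ə] (rule 1); /t/ → [ʔ] (rule 2).
All other segments surface unchanged.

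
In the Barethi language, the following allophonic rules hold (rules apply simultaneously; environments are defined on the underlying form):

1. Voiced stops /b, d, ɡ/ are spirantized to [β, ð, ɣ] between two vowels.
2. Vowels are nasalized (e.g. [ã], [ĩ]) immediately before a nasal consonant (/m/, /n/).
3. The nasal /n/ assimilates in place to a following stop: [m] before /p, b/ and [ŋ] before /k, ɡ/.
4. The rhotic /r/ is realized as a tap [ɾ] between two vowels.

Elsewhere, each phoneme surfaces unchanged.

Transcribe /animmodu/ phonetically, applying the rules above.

/a/ (word-initial) occurs before a nasal consonant → [ã] by rule 2.
/n/ — between /a/ and /i/; rule 3 does not apply here → [n].
/i/ (between /n/ and /m/): before a nasal consonant, so rule 2 applies → [ĩ].
/o/ — between /m/ and /d/; rule 2 does not apply here → [o].
/d/ meets the environment for rule 1 (between two vowels) → [ð].
/u/ (word-final): rule 2 targets it, but not before a nasal consonant → unchanged [u].

[ãnĩmmoðu]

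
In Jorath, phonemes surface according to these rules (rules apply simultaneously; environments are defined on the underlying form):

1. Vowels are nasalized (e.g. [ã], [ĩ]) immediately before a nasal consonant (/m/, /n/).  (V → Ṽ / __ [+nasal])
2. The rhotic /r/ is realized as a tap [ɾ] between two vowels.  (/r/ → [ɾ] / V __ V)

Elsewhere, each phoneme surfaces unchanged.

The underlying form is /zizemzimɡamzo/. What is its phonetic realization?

[zizẽmzĩmɡãmzo]

/z/ stays [z].
/i/ (between /z/ and /z/): rule 1 targets it, but not before a nasal consonant → unchanged [i].
/z/ (between /i/ and /e/) is unaffected → [z].
/e/ (between /z/ and /m/) occurs before a nasal consonant → [ẽ] by rule 1.
/m/ (between /e/ and /z/): no rule targets it → [m].
/z/ (between /m/ and /i/): no rule targets it → [z].
/i/ (between /z/ and /m/) occurs before a nasal consonant → [ĩ] by rule 1.
/m/ (between /i/ and /ɡ/): no rule targets it → [m].
/ɡ/ (between /m/ and /a/) is unaffected → [ɡ].
/a/ (between /ɡ/ and /m/) occurs before a nasal consonant → [ã] by rule 1.
/m/ (between /a/ and /z/) is unaffected → [m].
/z/ (between /m/ and /o/) is unaffected → [z].
/o/ — word-final; rule 1 does not apply here → [o].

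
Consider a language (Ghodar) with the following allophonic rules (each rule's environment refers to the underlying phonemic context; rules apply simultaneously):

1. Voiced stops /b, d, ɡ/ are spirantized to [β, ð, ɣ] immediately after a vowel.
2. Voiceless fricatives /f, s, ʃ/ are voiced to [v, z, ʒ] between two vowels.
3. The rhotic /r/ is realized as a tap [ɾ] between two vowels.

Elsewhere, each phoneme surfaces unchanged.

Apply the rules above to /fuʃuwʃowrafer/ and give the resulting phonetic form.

/f/ (word-initial) is in the target of rule 2 but the environment (between two vowels) is not met → [f].
/u/ (between /f/ and /ʃ/) is unaffected → [u].
Rule 2 applies to /ʃ/ (between /u/ and /u/: between two vowels) → [ʒ].
/u/ stays [u].
/w/ stays [w].
/ʃ/ (between /w/ and /o/): rule 2 targets it, but not between two vowels → unchanged [ʃ].
/o/ stays [o].
/w/ stays [w].
/r/ — between /w/ and /a/; rule 3 does not apply here → [r].
/a/ — not in any rule's target class → [a].
/f/ — between /a/ and /e/, between two vowels — surfaces as [v] (rule 2).
/e/ stays [e].
/r/ (word-final): rule 3 targets it, but not between two vowels → unchanged [r].

[fuʒuwʃowraver]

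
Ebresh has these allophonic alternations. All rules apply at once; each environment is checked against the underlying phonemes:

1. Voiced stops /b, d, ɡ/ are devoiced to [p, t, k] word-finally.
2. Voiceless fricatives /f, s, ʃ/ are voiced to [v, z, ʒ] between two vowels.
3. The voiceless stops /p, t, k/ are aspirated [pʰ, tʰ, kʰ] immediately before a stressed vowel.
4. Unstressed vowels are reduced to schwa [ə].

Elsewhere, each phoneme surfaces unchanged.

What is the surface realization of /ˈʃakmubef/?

[ˈʃakməbəf]

/ʃ/ (word-initial) fails the environment for rule 2, so it stays [ʃ].
/a/ (between /ʃ/ and /k/) fails the environment for rule 4, so it stays [a].
/k/ (between /a/ and /m/) is in the target of rule 3 but the environment (immediately before a stressed vowel) is not met → [k].
/m/ (between /k/ and /u/): no rule targets it → [m].
/u/ — between /m/ and /b/, in an unstressed syllable — surfaces as [ə] (rule 4).
/b/ — between /u/ and /e/; rule 1 does not apply here → [b].
/e/ — between /b/ and /f/, in an unstressed syllable — surfaces as [ə] (rule 4).
/f/ (word-final) fails the environment for rule 2, so it stays [f].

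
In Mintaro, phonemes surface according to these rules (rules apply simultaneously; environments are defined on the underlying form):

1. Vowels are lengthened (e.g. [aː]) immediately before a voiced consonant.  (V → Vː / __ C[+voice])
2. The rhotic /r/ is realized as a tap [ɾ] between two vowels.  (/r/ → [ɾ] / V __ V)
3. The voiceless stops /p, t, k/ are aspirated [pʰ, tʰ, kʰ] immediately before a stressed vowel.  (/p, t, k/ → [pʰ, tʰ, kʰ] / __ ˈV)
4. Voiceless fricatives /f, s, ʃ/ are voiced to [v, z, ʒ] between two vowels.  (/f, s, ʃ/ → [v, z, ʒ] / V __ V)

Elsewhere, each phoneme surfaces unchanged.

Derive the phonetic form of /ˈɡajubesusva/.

/a/ (between /ɡ/ and /j/) occurs before a voiced consonant → [aː] by rule 1.
/u/ (between /j/ and /b/): before a voiced consonant, so rule 1 applies → [uː].
/e/ (between /b/ and /s/) fails the environment for rule 1, so it stays [e].
Rule 4 applies to /s/ (between /e/ and /u/: between two vowels) → [z].
/u/ (between /s/ and /s/): rule 1 targets it, but not before a voiced consonant → unchanged [u].
/s/ (between /u/ and /v/): rule 4 targets it, but not between two vowels → unchanged [s].
/a/ (word-final) is in the target of rule 1 but the environment (before a voiced consonant) is not met → [a].

[ˈɡaːjuːbezusva]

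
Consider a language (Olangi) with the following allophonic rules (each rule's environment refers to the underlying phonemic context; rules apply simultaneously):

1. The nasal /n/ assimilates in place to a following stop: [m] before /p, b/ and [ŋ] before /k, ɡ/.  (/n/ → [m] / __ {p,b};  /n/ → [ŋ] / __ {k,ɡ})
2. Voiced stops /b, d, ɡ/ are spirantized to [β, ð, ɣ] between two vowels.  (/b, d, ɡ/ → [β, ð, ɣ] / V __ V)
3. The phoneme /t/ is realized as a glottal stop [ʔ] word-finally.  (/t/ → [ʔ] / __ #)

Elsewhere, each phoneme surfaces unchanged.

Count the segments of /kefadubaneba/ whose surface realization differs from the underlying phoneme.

3

Segments that undergo a rule: /d/ → [ð] (rule 2); /b/ → [β] (rule 2); /b/ → [β] (rule 2).
All other segments surface unchanged.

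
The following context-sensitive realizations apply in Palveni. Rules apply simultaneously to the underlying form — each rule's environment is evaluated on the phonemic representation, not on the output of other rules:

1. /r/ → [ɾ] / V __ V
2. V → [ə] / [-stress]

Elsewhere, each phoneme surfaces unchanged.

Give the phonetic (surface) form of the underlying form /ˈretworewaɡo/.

[ˈretwəɾəwəɡə]

/r/ (word-initial) fails the environment for rule 1, so it stays [r].
/e/ (between /r/ and /t/) is in the target of rule 2 but the environment (in an unstressed syllable) is not met → [e].
/t/ stays [t].
/w/ (between /t/ and /o/): no rule targets it → [w].
/o/ — between /w/ and /r/, in an unstressed syllable — surfaces as [ə] (rule 2).
/r/ (between /o/ and /e/): between two vowels, so rule 1 applies → [ɾ].
/e/ (between /r/ and /w/) occurs in an unstressed syllable → [ə] by rule 2.
/w/ (between /e/ and /a/) is unaffected → [w].
/a/ (between /w/ and /ɡ/) occurs in an unstressed syllable → [ə] by rule 2.
/ɡ/ stays [ɡ].
Rule 2 applies to /o/ (word-final: in an unstressed syllable) → [ə].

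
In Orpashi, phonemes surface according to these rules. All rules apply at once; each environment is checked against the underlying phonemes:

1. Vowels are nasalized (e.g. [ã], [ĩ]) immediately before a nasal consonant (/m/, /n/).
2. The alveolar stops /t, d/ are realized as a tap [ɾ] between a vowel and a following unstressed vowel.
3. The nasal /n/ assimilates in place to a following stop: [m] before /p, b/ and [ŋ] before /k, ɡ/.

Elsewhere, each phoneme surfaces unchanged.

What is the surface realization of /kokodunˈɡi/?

[kokoɾũŋˈɡi]

/k/ — not in any rule's target class → [k].
/o/ — between /k/ and /k/; rule 1 does not apply here → [o].
/k/ — not in any rule's target class → [k].
/o/ (between /k/ and /d/): rule 1 targets it, but not before a nasal consonant → unchanged [o].
/d/ meets the environment for rule 2 (between a vowel and a following unstressed vowel) → [ɾ].
/u/ — between /d/ and /n/, before a nasal consonant — surfaces as [ũ] (rule 1).
Rule 3 applies to /n/ (between /u/ and /ɡ/: before a labial or velar stop) → [ŋ].
/ɡ/ stays [ɡ].
/i/ (word-final): rule 1 targets it, but not before a nasal consonant → unchanged [i].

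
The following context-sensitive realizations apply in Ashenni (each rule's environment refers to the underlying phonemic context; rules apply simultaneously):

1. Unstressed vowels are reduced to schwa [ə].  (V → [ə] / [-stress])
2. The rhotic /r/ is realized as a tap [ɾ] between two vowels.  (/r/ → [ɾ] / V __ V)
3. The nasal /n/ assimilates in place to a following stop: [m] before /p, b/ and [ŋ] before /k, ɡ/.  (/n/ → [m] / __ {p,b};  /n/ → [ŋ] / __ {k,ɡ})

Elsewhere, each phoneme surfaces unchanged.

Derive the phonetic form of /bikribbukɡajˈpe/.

/i/ (between /b/ and /k/) occurs in an unstressed syllable → [ə] by rule 1.
/r/ (between /k/ and /i/) is in the target of rule 2 but the environment (between two vowels) is not met → [r].
/i/ — between /r/ and /b/, in an unstressed syllable — surfaces as [ə] (rule 1).
/u/ meets the environment for rule 1 (in an unstressed syllable) → [ə].
/a/ — between /ɡ/ and /j/, in an unstressed syllable — surfaces as [ə] (rule 1).
/e/ (word-final): rule 1 targets it, but not in an unstressed syllable → unchanged [e].

[bəkrəbbəkɡəjˈpe]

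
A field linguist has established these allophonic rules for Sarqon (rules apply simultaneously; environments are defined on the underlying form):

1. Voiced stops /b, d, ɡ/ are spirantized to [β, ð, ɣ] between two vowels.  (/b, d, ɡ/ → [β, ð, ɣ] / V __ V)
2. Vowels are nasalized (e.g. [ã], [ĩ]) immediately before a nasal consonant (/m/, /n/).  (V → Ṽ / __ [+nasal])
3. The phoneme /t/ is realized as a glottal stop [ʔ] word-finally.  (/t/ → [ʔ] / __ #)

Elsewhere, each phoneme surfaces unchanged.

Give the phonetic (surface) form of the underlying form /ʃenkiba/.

Rule 2 applies to /e/ (between /ʃ/ and /n/: before a nasal consonant) → [ẽ].
/i/ (between /k/ and /b/) fails the environment for rule 2, so it stays [i].
/b/ meets the environment for rule 1 (between two vowels) → [β].
/a/ (word-final) is in the target of rule 2 but the environment (before a nasal consonant) is not met → [a].

[ʃẽnkiβa]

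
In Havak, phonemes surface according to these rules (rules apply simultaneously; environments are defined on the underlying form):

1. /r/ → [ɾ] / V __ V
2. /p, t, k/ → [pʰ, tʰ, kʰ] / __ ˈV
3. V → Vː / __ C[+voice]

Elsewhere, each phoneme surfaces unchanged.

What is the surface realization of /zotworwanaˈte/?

[zotwoːrwaːnaˈtʰe]

/z/ (word-initial) is unaffected → [z].
/o/ — between /z/ and /t/; rule 3 does not apply here → [o].
/t/ (between /o/ and /w/): rule 2 targets it, but not immediately before a stressed vowel → unchanged [t].
/w/ — not in any rule's target class → [w].
/o/ — between /w/ and /r/, before a voiced consonant — surfaces as [oː] (rule 3).
/r/ (between /o/ and /w/) is in the target of rule 1 but the environment (between two vowels) is not met → [r].
/w/ (between /r/ and /a/) is unaffected → [w].
/a/ (between /w/ and /n/): before a voiced consonant, so rule 3 applies → [aː].
/n/ — not in any rule's target class → [n].
/a/ (between /n/ and /t/) fails the environment for rule 3, so it stays [a].
Rule 2 applies to /t/ (between /a/ and /e/: immediately before a stressed vowel) → [tʰ].
/e/ (word-final): rule 3 targets it, but not before a voiced consonant → unchanged [e].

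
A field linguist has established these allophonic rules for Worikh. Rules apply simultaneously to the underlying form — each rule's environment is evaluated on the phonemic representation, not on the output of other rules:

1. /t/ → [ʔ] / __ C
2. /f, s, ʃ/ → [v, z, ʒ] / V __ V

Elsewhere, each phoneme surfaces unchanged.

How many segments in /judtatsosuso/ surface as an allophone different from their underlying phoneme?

Segments that undergo a rule: /t/ → [ʔ] (rule 1); /s/ → [z] (rule 2); /s/ → [z] (rule 2).
All other segments surface unchanged.

3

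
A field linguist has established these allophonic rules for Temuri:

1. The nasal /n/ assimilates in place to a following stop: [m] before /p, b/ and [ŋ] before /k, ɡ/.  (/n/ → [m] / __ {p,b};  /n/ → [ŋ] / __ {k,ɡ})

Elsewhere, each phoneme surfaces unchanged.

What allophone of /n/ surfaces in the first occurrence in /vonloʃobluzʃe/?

[n]

/n/ (between /o/ and /l/) fails the environment for rule 1, so it stays [n].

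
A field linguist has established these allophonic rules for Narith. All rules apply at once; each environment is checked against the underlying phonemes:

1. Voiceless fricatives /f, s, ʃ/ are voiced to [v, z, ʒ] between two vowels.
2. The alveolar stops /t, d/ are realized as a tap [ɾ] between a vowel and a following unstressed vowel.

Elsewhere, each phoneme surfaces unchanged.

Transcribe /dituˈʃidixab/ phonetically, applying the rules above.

[diɾuˈʒiɾixab]

/d/ (word-initial) is in the target of rule 2 but the environment (between a vowel and a following unstressed vowel) is not met → [d].
/i/ (between /d/ and /t/): no rule targets it → [i].
/t/ meets the environment for rule 2 (between a vowel and a following unstressed vowel) → [ɾ].
/u/ (between /t/ and /ʃ/) is unaffected → [u].
/ʃ/ — between /u/ and /i/, between two vowels — surfaces as [ʒ] (rule 1).
/i/ (between /ʃ/ and /d/) is unaffected → [i].
Rule 2 applies to /d/ (between /i/ and /i/: between a vowel and a following unstressed vowel) → [ɾ].
/i/ (between /d/ and /x/) is unaffected → [i].
/x/ (between /i/ and /a/): no rule targets it → [x].
/a/ (between /x/ and /b/) is unaffected → [a].
/b/ stays [b].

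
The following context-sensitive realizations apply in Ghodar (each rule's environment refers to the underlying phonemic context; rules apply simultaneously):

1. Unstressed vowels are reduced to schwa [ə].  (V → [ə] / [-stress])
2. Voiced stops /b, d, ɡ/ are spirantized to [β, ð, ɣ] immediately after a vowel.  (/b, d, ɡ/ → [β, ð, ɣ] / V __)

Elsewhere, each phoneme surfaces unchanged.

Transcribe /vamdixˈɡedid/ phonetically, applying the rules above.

/v/ stays [v].
/a/ (between /v/ and /m/): in an unstressed syllable, so rule 1 applies → [ə].
/m/ — not in any rule's target class → [m].
/d/ — between /m/ and /i/; rule 2 does not apply here → [d].
/i/ (between /d/ and /x/): in an unstressed syllable, so rule 1 applies → [ə].
/x/ stays [x].
/ɡ/ (between /x/ and /e/) fails the environment for rule 2, so it stays [ɡ].
/e/ — between /ɡ/ and /d/; rule 1 does not apply here → [e].
Rule 2 applies to /d/ (between /e/ and /i/: immediately after a vowel) → [ð].
Rule 1 applies to /i/ (between /d/ and /d/: in an unstressed syllable) → [ə].
/d/ meets the environment for rule 2 (immediately after a vowel) → [ð].

[vəmdəxˈɡeðəð]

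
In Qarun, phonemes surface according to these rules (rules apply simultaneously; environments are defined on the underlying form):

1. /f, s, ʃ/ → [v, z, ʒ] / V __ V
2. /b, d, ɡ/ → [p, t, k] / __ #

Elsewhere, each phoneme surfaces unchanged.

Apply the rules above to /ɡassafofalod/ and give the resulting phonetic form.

/ɡ/ (word-initial) is in the target of rule 2 but the environment (word-finally) is not met → [ɡ].
/a/ (between /ɡ/ and /s/): no rule targets it → [a].
/s/ (between /a/ and /s/): rule 1 targets it, but not between two vowels → unchanged [s].
/s/ (between /s/ and /a/) is in the target of rule 1 but the environment (between two vowels) is not met → [s].
/a/ (between /s/ and /f/): no rule targets it → [a].
/f/ (between /a/ and /o/): between two vowels, so rule 1 applies → [v].
/o/ — not in any rule's target class → [o].
/f/ (between /o/ and /a/) occurs between two vowels → [v] by rule 1.
/a/ stays [a].
/l/ stays [l].
/o/ — not in any rule's target class → [o].
/d/ — word-final, word-finally — surfaces as [t] (rule 2).

[ɡassavovalot]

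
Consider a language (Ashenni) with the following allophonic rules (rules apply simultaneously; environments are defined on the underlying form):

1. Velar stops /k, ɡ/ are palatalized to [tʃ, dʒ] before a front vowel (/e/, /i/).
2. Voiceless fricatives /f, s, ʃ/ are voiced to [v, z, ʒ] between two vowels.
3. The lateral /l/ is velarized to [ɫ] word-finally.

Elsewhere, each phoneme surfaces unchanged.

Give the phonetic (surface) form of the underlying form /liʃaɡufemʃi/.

/l/ (word-initial): rule 3 targets it, but not word-finally → unchanged [l].
/i/ stays [i].
/ʃ/ (between /i/ and /a/): between two vowels, so rule 2 applies → [ʒ].
/a/ (between /ʃ/ and /ɡ/): no rule targets it → [a].
/ɡ/ — between /a/ and /u/; rule 1 does not apply here → [ɡ].
/u/ stays [u].
/f/ — between /u/ and /e/, between two vowels — surfaces as [v] (rule 2).
/e/ (between /f/ and /m/) is unaffected → [e].
/m/ — not in any rule's target class → [m].
/ʃ/ (between /m/ and /i/) fails the environment for rule 2, so it stays [ʃ].
/i/ (word-final): no rule targets it → [i].

[liʒaɡuvemʃi]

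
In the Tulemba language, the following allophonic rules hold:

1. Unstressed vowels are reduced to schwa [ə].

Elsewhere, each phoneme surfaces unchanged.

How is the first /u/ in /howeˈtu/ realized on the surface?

/u/ (word-final) is in the target of rule 1 but the environment (in an unstressed syllable) is not met → [u].

[u]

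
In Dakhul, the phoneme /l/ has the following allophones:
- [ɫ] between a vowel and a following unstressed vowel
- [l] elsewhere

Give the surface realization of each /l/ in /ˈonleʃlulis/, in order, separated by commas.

[l], [l], [ɫ]

Occurrence 1 (position 3): no conditioning environment matches → elsewhere allophone [l].
Occurrence 2 (position 6): no conditioning environment matches → elsewhere allophone [l].
Occurrence 3 (position 8): between a vowel and a following unstressed vowel → [ɫ].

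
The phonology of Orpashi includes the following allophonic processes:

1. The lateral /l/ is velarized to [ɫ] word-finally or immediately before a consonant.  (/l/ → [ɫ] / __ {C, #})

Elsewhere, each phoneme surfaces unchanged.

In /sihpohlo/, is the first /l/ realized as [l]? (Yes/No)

Yes

/l/ (between /h/ and /o/): rule 1 targets it, but not word-finally or immediately before a consonant → unchanged [l].
The actual realization is [l], which matches [l].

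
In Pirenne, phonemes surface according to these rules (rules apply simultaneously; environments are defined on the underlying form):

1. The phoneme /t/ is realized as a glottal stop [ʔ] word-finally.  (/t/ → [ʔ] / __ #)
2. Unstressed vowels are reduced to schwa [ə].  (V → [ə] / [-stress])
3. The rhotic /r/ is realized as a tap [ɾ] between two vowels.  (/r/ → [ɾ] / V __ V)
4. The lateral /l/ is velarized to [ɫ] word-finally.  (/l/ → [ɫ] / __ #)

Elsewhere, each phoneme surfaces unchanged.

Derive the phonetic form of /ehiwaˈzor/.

/e/ (word-initial) occurs in an unstressed syllable → [ə] by rule 2.
/h/ (between /e/ and /i/) is unaffected → [h].
Rule 2 applies to /i/ (between /h/ and /w/: in an unstressed syllable) → [ə].
/w/ stays [w].
/a/ (between /w/ and /z/): in an unstressed syllable, so rule 2 applies → [ə].
/z/ — not in any rule's target class → [z].
/o/ (between /z/ and /r/) is in the target of rule 2 but the environment (in an unstressed syllable) is not met → [o].
/r/ — word-final; rule 3 does not apply here → [r].

[əhəwəˈzor]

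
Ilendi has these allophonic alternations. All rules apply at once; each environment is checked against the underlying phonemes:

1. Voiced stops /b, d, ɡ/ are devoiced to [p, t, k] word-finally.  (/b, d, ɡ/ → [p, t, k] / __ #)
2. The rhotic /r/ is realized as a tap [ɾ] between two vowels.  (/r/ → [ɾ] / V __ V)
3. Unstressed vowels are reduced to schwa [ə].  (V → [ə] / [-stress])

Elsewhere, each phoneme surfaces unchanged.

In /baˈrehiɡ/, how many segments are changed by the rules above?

Segments that undergo a rule: /a/ → [ə] (rule 3); /r/ → [ɾ] (rule 2); /i/ → [ə] (rule 3); /ɡ/ → [k] (rule 1).
All other segments surface unchanged.

4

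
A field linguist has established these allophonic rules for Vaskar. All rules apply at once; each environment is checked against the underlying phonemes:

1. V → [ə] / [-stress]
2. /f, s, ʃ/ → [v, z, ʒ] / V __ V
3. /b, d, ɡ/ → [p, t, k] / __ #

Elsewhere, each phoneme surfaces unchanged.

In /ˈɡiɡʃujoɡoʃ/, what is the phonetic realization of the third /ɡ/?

/ɡ/ (between /o/ and /o/) fails the environment for rule 3, so it stays [ɡ].

[ɡ]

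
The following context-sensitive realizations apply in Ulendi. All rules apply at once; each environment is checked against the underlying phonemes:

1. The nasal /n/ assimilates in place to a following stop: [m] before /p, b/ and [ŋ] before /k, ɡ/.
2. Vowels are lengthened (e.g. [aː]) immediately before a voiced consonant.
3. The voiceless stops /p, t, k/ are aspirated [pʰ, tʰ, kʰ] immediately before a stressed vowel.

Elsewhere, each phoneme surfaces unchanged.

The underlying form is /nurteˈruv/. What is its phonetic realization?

[nuːrteːˈruːv]

/n/ — word-initial; rule 1 does not apply here → [n].
/u/ (between /n/ and /r/): before a voiced consonant, so rule 2 applies → [uː].
/r/ stays [r].
/t/ (between /r/ and /e/) fails the environment for rule 3, so it stays [t].
/e/ — between /t/ and /r/, before a voiced consonant — surfaces as [eː] (rule 2).
/r/ (between /e/ and /u/): no rule targets it → [r].
/u/ (between /r/ and /v/): before a voiced consonant, so rule 2 applies → [uː].
/v/ — not in any rule's target class → [v].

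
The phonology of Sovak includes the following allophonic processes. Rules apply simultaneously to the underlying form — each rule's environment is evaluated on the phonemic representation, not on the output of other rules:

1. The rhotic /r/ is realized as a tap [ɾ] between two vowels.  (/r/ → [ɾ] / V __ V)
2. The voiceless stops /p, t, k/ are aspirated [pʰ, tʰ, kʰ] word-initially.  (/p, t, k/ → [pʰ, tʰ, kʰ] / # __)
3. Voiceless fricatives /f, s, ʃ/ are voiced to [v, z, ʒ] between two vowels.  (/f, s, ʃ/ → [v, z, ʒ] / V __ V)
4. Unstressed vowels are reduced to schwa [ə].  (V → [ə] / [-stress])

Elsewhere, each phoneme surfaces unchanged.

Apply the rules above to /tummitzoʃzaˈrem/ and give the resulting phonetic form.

[tʰəmmətzəʃzəˈɾem]

/t/ (word-initial) occurs word-initially → [tʰ] by rule 2.
/u/ — between /t/ and /m/, in an unstressed syllable — surfaces as [ə] (rule 4).
/i/ meets the environment for rule 4 (in an unstressed syllable) → [ə].
/t/ (between /i/ and /z/) fails the environment for rule 2, so it stays [t].
Rule 4 applies to /o/ (between /z/ and /ʃ/: in an unstressed syllable) → [ə].
/ʃ/ (between /o/ and /z/) fails the environment for rule 3, so it stays [ʃ].
Rule 4 applies to /a/ (between /z/ and /r/: in an unstressed syllable) → [ə].
/r/ (between /a/ and /e/) occurs between two vowels → [ɾ] by rule 1.
/e/ — between /r/ and /m/; rule 4 does not apply here → [e].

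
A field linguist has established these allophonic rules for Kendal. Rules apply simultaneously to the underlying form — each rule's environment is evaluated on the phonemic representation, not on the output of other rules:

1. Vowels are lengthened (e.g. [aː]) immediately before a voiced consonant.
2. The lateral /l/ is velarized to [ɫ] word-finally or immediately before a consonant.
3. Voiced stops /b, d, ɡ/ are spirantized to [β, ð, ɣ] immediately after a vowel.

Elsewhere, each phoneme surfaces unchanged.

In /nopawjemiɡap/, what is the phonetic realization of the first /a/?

/a/ — between /p/ and /w/, before a voiced consonant — surfaces as [aː] (rule 1).

[aː]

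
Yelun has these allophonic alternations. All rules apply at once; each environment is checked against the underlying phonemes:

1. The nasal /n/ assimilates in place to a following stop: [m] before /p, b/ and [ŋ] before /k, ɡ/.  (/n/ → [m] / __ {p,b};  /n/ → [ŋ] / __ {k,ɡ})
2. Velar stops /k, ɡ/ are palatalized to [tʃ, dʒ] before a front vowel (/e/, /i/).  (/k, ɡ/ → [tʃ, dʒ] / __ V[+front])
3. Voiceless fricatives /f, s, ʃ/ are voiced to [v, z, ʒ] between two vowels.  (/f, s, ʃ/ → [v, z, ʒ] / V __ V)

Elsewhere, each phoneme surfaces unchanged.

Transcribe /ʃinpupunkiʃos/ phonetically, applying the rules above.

[ʃimpupuŋtʃiʒos]

/ʃ/ (word-initial): rule 3 targets it, but not between two vowels → unchanged [ʃ].
/i/ stays [i].
/n/ (between /i/ and /p/): before a labial or velar stop, so rule 1 applies → [m].
/p/ (between /n/ and /u/): no rule targets it → [p].
/u/ (between /p/ and /p/): no rule targets it → [u].
/p/ (between /u/ and /u/) is unaffected → [p].
/u/ stays [u].
Rule 1 applies to /n/ (between /u/ and /k/: before a labial or velar stop) → [ŋ].
Rule 2 applies to /k/ (between /n/ and /i/: before a front vowel) → [tʃ].
/i/ — not in any rule's target class → [i].
/ʃ/ (between /i/ and /o/) occurs between two vowels → [ʒ] by rule 3.
/o/ stays [o].
/s/ (word-final): rule 3 targets it, but not between two vowels → unchanged [s].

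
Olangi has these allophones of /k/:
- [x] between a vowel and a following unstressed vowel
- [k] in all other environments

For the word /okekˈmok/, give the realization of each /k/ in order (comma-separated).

Occurrence 1 (position 2): between a vowel and a following unstressed vowel → [x].
Occurrence 2 (position 4): no conditioning environment matches → elsewhere allophone [k].
Occurrence 3 (position 7): no conditioning environment matches → elsewhere allophone [k].

[x], [k], [k]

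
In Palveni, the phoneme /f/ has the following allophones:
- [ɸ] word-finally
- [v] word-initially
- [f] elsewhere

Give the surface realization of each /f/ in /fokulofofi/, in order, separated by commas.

[v], [f], [f]

Occurrence 1 (position 1): word-initially → [v].
Occurrence 2 (position 7): no conditioning environment matches → elsewhere allophone [f].
Occurrence 3 (position 9): no conditioning environment matches → elsewhere allophone [f].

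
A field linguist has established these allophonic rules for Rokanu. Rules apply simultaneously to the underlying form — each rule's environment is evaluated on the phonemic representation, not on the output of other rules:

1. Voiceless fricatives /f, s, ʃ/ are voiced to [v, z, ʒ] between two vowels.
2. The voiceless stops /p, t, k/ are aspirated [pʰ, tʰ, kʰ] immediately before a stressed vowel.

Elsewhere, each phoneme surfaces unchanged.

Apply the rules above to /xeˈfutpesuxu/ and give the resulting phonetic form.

/x/ — not in any rule's target class → [x].
/e/ (between /x/ and /f/): no rule targets it → [e].
/f/ meets the environment for rule 1 (between two vowels) → [v].
/u/ stays [u].
/t/ (between /u/ and /p/): rule 2 targets it, but not immediately before a stressed vowel → unchanged [t].
/p/ (between /t/ and /e/): rule 2 targets it, but not immediately before a stressed vowel → unchanged [p].
/e/ (between /p/ and /s/) is unaffected → [e].
/s/ meets the environment for rule 1 (between two vowels) → [z].
/u/ — not in any rule's target class → [u].
/x/ — not in any rule's target class → [x].
/u/ (word-final): no rule targets it → [u].

[xeˈvutpezuxu]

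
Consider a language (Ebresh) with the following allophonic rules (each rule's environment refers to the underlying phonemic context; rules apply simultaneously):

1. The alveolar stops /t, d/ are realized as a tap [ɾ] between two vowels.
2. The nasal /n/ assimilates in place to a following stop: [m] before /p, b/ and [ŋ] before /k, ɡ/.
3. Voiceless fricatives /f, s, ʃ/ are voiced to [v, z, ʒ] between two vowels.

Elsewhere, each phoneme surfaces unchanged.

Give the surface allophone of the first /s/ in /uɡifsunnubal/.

[s]

/s/ — between /f/ and /u/; rule 3 does not apply here → [s].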